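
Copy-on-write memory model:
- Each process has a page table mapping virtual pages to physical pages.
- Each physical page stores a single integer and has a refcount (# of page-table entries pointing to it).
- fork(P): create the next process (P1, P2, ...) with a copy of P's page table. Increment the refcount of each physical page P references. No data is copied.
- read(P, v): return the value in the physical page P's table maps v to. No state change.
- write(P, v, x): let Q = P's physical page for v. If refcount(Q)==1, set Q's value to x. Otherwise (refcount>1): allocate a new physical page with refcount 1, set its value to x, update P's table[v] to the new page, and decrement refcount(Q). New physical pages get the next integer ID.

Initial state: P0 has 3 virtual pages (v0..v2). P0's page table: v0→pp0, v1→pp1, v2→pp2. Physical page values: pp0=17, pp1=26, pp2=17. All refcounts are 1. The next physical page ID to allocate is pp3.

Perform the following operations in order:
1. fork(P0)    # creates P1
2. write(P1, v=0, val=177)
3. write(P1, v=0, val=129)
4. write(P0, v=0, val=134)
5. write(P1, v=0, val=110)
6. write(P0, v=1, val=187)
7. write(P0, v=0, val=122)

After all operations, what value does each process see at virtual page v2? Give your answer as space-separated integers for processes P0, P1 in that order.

Answer: 17 17

Derivation:
Op 1: fork(P0) -> P1. 3 ppages; refcounts: pp0:2 pp1:2 pp2:2
Op 2: write(P1, v0, 177). refcount(pp0)=2>1 -> COPY to pp3. 4 ppages; refcounts: pp0:1 pp1:2 pp2:2 pp3:1
Op 3: write(P1, v0, 129). refcount(pp3)=1 -> write in place. 4 ppages; refcounts: pp0:1 pp1:2 pp2:2 pp3:1
Op 4: write(P0, v0, 134). refcount(pp0)=1 -> write in place. 4 ppages; refcounts: pp0:1 pp1:2 pp2:2 pp3:1
Op 5: write(P1, v0, 110). refcount(pp3)=1 -> write in place. 4 ppages; refcounts: pp0:1 pp1:2 pp2:2 pp3:1
Op 6: write(P0, v1, 187). refcount(pp1)=2>1 -> COPY to pp4. 5 ppages; refcounts: pp0:1 pp1:1 pp2:2 pp3:1 pp4:1
Op 7: write(P0, v0, 122). refcount(pp0)=1 -> write in place. 5 ppages; refcounts: pp0:1 pp1:1 pp2:2 pp3:1 pp4:1
P0: v2 -> pp2 = 17
P1: v2 -> pp2 = 17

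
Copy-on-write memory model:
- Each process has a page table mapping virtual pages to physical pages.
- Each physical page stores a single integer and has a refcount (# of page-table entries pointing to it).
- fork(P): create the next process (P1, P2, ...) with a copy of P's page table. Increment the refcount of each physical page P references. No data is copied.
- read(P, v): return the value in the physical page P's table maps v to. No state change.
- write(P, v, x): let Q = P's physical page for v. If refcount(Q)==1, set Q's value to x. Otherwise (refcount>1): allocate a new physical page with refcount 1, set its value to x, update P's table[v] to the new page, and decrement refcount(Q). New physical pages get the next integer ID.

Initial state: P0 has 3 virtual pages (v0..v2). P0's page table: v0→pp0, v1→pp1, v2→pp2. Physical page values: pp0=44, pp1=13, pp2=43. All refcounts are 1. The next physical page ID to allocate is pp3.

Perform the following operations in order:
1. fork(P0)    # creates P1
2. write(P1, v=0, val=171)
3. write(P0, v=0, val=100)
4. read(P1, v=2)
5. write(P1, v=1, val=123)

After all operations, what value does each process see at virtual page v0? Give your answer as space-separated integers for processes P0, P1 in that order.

Answer: 100 171

Derivation:
Op 1: fork(P0) -> P1. 3 ppages; refcounts: pp0:2 pp1:2 pp2:2
Op 2: write(P1, v0, 171). refcount(pp0)=2>1 -> COPY to pp3. 4 ppages; refcounts: pp0:1 pp1:2 pp2:2 pp3:1
Op 3: write(P0, v0, 100). refcount(pp0)=1 -> write in place. 4 ppages; refcounts: pp0:1 pp1:2 pp2:2 pp3:1
Op 4: read(P1, v2) -> 43. No state change.
Op 5: write(P1, v1, 123). refcount(pp1)=2>1 -> COPY to pp4. 5 ppages; refcounts: pp0:1 pp1:1 pp2:2 pp3:1 pp4:1
P0: v0 -> pp0 = 100
P1: v0 -> pp3 = 171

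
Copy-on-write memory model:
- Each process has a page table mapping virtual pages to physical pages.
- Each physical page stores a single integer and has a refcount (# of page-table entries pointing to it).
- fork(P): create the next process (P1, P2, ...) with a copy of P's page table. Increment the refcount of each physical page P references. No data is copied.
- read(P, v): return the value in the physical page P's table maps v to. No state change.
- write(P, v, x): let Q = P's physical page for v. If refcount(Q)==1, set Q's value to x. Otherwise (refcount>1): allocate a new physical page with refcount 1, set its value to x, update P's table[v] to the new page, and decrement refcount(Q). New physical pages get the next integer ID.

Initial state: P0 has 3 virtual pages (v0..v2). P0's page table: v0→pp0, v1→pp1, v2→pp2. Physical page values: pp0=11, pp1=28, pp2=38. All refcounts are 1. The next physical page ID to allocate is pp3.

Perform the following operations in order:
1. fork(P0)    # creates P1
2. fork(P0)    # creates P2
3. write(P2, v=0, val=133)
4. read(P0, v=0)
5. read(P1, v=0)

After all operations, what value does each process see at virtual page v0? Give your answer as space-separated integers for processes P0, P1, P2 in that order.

Op 1: fork(P0) -> P1. 3 ppages; refcounts: pp0:2 pp1:2 pp2:2
Op 2: fork(P0) -> P2. 3 ppages; refcounts: pp0:3 pp1:3 pp2:3
Op 3: write(P2, v0, 133). refcount(pp0)=3>1 -> COPY to pp3. 4 ppages; refcounts: pp0:2 pp1:3 pp2:3 pp3:1
Op 4: read(P0, v0) -> 11. No state change.
Op 5: read(P1, v0) -> 11. No state change.
P0: v0 -> pp0 = 11
P1: v0 -> pp0 = 11
P2: v0 -> pp3 = 133

Answer: 11 11 133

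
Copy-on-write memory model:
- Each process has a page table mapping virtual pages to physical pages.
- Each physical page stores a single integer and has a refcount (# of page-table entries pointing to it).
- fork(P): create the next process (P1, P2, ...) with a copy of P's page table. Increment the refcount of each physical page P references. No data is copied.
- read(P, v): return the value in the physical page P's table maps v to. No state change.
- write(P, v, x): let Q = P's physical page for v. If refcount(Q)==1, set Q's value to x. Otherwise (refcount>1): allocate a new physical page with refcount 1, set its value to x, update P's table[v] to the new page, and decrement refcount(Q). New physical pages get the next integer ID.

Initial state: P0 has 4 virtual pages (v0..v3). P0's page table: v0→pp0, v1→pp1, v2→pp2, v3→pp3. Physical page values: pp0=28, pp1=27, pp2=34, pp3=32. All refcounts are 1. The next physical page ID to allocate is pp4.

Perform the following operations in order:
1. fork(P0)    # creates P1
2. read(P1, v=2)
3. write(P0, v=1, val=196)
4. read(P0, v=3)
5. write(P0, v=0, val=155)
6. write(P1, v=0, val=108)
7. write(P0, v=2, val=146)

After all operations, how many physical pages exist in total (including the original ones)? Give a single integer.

Op 1: fork(P0) -> P1. 4 ppages; refcounts: pp0:2 pp1:2 pp2:2 pp3:2
Op 2: read(P1, v2) -> 34. No state change.
Op 3: write(P0, v1, 196). refcount(pp1)=2>1 -> COPY to pp4. 5 ppages; refcounts: pp0:2 pp1:1 pp2:2 pp3:2 pp4:1
Op 4: read(P0, v3) -> 32. No state change.
Op 5: write(P0, v0, 155). refcount(pp0)=2>1 -> COPY to pp5. 6 ppages; refcounts: pp0:1 pp1:1 pp2:2 pp3:2 pp4:1 pp5:1
Op 6: write(P1, v0, 108). refcount(pp0)=1 -> write in place. 6 ppages; refcounts: pp0:1 pp1:1 pp2:2 pp3:2 pp4:1 pp5:1
Op 7: write(P0, v2, 146). refcount(pp2)=2>1 -> COPY to pp6. 7 ppages; refcounts: pp0:1 pp1:1 pp2:1 pp3:2 pp4:1 pp5:1 pp6:1

Answer: 7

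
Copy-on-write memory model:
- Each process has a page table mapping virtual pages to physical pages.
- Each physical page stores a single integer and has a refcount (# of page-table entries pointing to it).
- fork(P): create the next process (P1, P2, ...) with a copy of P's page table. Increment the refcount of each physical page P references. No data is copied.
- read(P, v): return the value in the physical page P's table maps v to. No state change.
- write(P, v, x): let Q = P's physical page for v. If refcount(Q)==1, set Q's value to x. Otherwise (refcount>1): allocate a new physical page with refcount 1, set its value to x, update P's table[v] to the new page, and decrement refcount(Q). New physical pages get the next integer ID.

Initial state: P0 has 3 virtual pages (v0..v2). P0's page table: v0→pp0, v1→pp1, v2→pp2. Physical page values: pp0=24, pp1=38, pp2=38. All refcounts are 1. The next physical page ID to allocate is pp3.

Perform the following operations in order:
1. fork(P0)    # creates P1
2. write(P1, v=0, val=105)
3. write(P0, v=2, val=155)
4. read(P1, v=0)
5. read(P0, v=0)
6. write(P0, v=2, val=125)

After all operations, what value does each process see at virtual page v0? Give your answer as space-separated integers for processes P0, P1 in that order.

Answer: 24 105

Derivation:
Op 1: fork(P0) -> P1. 3 ppages; refcounts: pp0:2 pp1:2 pp2:2
Op 2: write(P1, v0, 105). refcount(pp0)=2>1 -> COPY to pp3. 4 ppages; refcounts: pp0:1 pp1:2 pp2:2 pp3:1
Op 3: write(P0, v2, 155). refcount(pp2)=2>1 -> COPY to pp4. 5 ppages; refcounts: pp0:1 pp1:2 pp2:1 pp3:1 pp4:1
Op 4: read(P1, v0) -> 105. No state change.
Op 5: read(P0, v0) -> 24. No state change.
Op 6: write(P0, v2, 125). refcount(pp4)=1 -> write in place. 5 ppages; refcounts: pp0:1 pp1:2 pp2:1 pp3:1 pp4:1
P0: v0 -> pp0 = 24
P1: v0 -> pp3 = 105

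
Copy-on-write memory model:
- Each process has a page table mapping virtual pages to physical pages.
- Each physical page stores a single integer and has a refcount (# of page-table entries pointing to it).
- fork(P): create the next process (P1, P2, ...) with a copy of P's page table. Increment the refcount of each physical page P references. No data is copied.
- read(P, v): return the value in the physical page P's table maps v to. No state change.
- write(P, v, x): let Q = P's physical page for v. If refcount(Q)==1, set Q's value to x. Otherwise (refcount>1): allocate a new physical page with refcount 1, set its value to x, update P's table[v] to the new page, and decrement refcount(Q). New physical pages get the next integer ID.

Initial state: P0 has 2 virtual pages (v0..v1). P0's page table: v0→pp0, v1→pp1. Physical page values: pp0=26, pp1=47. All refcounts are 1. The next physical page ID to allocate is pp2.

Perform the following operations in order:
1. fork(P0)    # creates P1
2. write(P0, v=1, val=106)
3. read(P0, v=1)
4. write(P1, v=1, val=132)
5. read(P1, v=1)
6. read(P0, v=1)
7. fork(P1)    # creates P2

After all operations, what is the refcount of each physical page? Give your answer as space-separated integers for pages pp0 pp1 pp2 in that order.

Answer: 3 2 1

Derivation:
Op 1: fork(P0) -> P1. 2 ppages; refcounts: pp0:2 pp1:2
Op 2: write(P0, v1, 106). refcount(pp1)=2>1 -> COPY to pp2. 3 ppages; refcounts: pp0:2 pp1:1 pp2:1
Op 3: read(P0, v1) -> 106. No state change.
Op 4: write(P1, v1, 132). refcount(pp1)=1 -> write in place. 3 ppages; refcounts: pp0:2 pp1:1 pp2:1
Op 5: read(P1, v1) -> 132. No state change.
Op 6: read(P0, v1) -> 106. No state change.
Op 7: fork(P1) -> P2. 3 ppages; refcounts: pp0:3 pp1:2 pp2:1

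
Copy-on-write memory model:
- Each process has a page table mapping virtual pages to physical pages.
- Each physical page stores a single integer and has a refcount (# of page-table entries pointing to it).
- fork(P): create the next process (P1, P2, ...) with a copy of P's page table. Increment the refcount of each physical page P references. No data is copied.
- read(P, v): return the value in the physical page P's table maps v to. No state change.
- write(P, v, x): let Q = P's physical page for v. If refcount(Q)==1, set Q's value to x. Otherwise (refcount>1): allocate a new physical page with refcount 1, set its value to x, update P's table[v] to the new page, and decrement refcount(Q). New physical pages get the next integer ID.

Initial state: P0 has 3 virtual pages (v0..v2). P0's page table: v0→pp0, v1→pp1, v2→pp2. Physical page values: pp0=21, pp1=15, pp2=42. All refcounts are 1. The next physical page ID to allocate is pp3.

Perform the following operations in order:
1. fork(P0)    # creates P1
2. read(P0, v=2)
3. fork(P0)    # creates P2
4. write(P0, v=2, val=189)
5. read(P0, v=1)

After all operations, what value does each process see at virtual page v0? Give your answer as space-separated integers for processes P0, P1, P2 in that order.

Op 1: fork(P0) -> P1. 3 ppages; refcounts: pp0:2 pp1:2 pp2:2
Op 2: read(P0, v2) -> 42. No state change.
Op 3: fork(P0) -> P2. 3 ppages; refcounts: pp0:3 pp1:3 pp2:3
Op 4: write(P0, v2, 189). refcount(pp2)=3>1 -> COPY to pp3. 4 ppages; refcounts: pp0:3 pp1:3 pp2:2 pp3:1
Op 5: read(P0, v1) -> 15. No state change.
P0: v0 -> pp0 = 21
P1: v0 -> pp0 = 21
P2: v0 -> pp0 = 21

Answer: 21 21 21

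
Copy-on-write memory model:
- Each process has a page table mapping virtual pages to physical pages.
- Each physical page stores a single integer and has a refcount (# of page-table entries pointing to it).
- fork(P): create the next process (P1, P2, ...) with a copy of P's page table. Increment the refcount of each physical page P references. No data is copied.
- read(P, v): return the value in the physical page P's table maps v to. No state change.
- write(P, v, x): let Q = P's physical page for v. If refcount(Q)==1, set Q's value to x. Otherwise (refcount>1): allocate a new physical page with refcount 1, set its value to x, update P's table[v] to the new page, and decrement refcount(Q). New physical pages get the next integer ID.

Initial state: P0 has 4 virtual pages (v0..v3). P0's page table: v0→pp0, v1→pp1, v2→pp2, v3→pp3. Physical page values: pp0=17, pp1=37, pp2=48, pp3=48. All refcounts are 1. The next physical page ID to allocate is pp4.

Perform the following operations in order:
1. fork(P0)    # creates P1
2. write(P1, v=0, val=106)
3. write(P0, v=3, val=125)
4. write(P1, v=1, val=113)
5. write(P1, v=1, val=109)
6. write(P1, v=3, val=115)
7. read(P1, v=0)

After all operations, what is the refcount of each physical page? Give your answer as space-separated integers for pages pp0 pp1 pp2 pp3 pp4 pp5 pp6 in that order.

Op 1: fork(P0) -> P1. 4 ppages; refcounts: pp0:2 pp1:2 pp2:2 pp3:2
Op 2: write(P1, v0, 106). refcount(pp0)=2>1 -> COPY to pp4. 5 ppages; refcounts: pp0:1 pp1:2 pp2:2 pp3:2 pp4:1
Op 3: write(P0, v3, 125). refcount(pp3)=2>1 -> COPY to pp5. 6 ppages; refcounts: pp0:1 pp1:2 pp2:2 pp3:1 pp4:1 pp5:1
Op 4: write(P1, v1, 113). refcount(pp1)=2>1 -> COPY to pp6. 7 ppages; refcounts: pp0:1 pp1:1 pp2:2 pp3:1 pp4:1 pp5:1 pp6:1
Op 5: write(P1, v1, 109). refcount(pp6)=1 -> write in place. 7 ppages; refcounts: pp0:1 pp1:1 pp2:2 pp3:1 pp4:1 pp5:1 pp6:1
Op 6: write(P1, v3, 115). refcount(pp3)=1 -> write in place. 7 ppages; refcounts: pp0:1 pp1:1 pp2:2 pp3:1 pp4:1 pp5:1 pp6:1
Op 7: read(P1, v0) -> 106. No state change.

Answer: 1 1 2 1 1 1 1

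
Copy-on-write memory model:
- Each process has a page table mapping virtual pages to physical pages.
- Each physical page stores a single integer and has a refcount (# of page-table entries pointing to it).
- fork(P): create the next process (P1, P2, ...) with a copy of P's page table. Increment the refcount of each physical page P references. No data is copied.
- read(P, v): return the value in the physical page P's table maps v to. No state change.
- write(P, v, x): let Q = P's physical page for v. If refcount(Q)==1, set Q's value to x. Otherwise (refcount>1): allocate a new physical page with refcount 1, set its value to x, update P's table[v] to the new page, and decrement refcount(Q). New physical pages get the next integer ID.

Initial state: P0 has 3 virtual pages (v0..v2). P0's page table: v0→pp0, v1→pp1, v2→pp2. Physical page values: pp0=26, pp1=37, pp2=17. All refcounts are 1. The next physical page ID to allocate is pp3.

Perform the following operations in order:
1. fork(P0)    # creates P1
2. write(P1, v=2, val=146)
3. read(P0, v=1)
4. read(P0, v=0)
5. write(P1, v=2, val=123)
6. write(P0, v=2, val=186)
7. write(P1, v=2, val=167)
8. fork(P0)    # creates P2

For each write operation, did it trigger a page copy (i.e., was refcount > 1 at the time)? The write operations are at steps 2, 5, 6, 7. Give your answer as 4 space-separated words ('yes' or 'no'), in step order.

Op 1: fork(P0) -> P1. 3 ppages; refcounts: pp0:2 pp1:2 pp2:2
Op 2: write(P1, v2, 146). refcount(pp2)=2>1 -> COPY to pp3. 4 ppages; refcounts: pp0:2 pp1:2 pp2:1 pp3:1
Op 3: read(P0, v1) -> 37. No state change.
Op 4: read(P0, v0) -> 26. No state change.
Op 5: write(P1, v2, 123). refcount(pp3)=1 -> write in place. 4 ppages; refcounts: pp0:2 pp1:2 pp2:1 pp3:1
Op 6: write(P0, v2, 186). refcount(pp2)=1 -> write in place. 4 ppages; refcounts: pp0:2 pp1:2 pp2:1 pp3:1
Op 7: write(P1, v2, 167). refcount(pp3)=1 -> write in place. 4 ppages; refcounts: pp0:2 pp1:2 pp2:1 pp3:1
Op 8: fork(P0) -> P2. 4 ppages; refcounts: pp0:3 pp1:3 pp2:2 pp3:1

yes no no no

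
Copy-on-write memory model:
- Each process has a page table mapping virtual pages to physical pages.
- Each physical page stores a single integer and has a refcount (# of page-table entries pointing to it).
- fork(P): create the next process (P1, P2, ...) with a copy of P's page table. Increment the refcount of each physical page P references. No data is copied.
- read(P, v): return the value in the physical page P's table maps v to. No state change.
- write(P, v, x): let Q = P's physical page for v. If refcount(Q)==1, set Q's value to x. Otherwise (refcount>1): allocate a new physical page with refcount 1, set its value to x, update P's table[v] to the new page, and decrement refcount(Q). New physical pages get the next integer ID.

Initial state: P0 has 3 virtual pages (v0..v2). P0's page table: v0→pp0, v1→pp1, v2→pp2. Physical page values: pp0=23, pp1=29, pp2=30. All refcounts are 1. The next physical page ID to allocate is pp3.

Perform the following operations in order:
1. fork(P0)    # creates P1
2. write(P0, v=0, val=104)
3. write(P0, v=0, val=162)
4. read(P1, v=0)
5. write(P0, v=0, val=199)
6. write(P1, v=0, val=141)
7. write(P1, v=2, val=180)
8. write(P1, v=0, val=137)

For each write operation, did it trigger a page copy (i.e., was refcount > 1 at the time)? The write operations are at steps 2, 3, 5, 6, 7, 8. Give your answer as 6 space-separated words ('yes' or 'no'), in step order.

Op 1: fork(P0) -> P1. 3 ppages; refcounts: pp0:2 pp1:2 pp2:2
Op 2: write(P0, v0, 104). refcount(pp0)=2>1 -> COPY to pp3. 4 ppages; refcounts: pp0:1 pp1:2 pp2:2 pp3:1
Op 3: write(P0, v0, 162). refcount(pp3)=1 -> write in place. 4 ppages; refcounts: pp0:1 pp1:2 pp2:2 pp3:1
Op 4: read(P1, v0) -> 23. No state change.
Op 5: write(P0, v0, 199). refcount(pp3)=1 -> write in place. 4 ppages; refcounts: pp0:1 pp1:2 pp2:2 pp3:1
Op 6: write(P1, v0, 141). refcount(pp0)=1 -> write in place. 4 ppages; refcounts: pp0:1 pp1:2 pp2:2 pp3:1
Op 7: write(P1, v2, 180). refcount(pp2)=2>1 -> COPY to pp4. 5 ppages; refcounts: pp0:1 pp1:2 pp2:1 pp3:1 pp4:1
Op 8: write(P1, v0, 137). refcount(pp0)=1 -> write in place. 5 ppages; refcounts: pp0:1 pp1:2 pp2:1 pp3:1 pp4:1

yes no no no yes no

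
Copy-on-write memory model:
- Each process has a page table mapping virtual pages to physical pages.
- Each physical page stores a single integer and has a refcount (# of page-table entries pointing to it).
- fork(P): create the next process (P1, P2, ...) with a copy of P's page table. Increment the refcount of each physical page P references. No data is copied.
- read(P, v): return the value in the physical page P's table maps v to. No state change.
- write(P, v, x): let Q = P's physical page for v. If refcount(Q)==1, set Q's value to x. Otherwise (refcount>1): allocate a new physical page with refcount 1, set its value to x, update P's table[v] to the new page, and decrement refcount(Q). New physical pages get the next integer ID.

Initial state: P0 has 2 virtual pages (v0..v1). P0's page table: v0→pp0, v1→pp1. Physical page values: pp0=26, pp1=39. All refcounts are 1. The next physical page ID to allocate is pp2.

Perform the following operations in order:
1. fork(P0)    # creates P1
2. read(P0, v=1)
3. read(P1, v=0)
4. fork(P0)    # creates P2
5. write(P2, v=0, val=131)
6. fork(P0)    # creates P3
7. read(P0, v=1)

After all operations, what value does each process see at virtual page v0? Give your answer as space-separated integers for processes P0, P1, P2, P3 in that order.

Answer: 26 26 131 26

Derivation:
Op 1: fork(P0) -> P1. 2 ppages; refcounts: pp0:2 pp1:2
Op 2: read(P0, v1) -> 39. No state change.
Op 3: read(P1, v0) -> 26. No state change.
Op 4: fork(P0) -> P2. 2 ppages; refcounts: pp0:3 pp1:3
Op 5: write(P2, v0, 131). refcount(pp0)=3>1 -> COPY to pp2. 3 ppages; refcounts: pp0:2 pp1:3 pp2:1
Op 6: fork(P0) -> P3. 3 ppages; refcounts: pp0:3 pp1:4 pp2:1
Op 7: read(P0, v1) -> 39. No state change.
P0: v0 -> pp0 = 26
P1: v0 -> pp0 = 26
P2: v0 -> pp2 = 131
P3: v0 -> pp0 = 26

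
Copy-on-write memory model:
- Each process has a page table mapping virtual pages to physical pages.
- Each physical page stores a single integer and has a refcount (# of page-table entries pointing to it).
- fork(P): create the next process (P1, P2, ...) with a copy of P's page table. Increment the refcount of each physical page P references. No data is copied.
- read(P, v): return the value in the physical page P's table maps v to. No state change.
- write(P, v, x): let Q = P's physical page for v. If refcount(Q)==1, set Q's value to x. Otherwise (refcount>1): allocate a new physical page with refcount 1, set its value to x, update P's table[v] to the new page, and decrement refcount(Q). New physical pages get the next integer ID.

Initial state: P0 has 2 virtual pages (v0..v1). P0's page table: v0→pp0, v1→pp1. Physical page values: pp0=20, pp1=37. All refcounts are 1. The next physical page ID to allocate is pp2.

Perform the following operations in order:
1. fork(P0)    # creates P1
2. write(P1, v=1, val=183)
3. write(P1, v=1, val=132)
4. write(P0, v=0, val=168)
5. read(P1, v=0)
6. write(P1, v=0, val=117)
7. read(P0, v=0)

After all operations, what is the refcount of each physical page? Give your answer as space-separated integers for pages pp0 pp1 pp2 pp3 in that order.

Answer: 1 1 1 1

Derivation:
Op 1: fork(P0) -> P1. 2 ppages; refcounts: pp0:2 pp1:2
Op 2: write(P1, v1, 183). refcount(pp1)=2>1 -> COPY to pp2. 3 ppages; refcounts: pp0:2 pp1:1 pp2:1
Op 3: write(P1, v1, 132). refcount(pp2)=1 -> write in place. 3 ppages; refcounts: pp0:2 pp1:1 pp2:1
Op 4: write(P0, v0, 168). refcount(pp0)=2>1 -> COPY to pp3. 4 ppages; refcounts: pp0:1 pp1:1 pp2:1 pp3:1
Op 5: read(P1, v0) -> 20. No state change.
Op 6: write(P1, v0, 117). refcount(pp0)=1 -> write in place. 4 ppages; refcounts: pp0:1 pp1:1 pp2:1 pp3:1
Op 7: read(P0, v0) -> 168. No state change.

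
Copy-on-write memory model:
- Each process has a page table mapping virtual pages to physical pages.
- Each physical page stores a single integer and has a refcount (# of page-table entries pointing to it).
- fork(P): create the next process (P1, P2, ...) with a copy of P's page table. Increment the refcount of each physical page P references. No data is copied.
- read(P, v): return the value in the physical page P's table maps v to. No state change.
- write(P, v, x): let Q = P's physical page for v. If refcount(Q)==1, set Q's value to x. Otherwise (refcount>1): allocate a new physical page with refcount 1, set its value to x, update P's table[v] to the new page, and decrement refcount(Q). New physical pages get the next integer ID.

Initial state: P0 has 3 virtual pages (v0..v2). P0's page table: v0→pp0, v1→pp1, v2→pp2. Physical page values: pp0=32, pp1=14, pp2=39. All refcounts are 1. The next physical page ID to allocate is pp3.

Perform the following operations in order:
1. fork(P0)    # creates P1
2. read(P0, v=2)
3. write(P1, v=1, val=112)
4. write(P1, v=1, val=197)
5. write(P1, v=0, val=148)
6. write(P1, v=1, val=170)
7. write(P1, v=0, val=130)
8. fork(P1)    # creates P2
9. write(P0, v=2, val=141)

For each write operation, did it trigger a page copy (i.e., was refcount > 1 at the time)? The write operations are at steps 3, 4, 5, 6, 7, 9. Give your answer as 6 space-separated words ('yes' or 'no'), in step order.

Op 1: fork(P0) -> P1. 3 ppages; refcounts: pp0:2 pp1:2 pp2:2
Op 2: read(P0, v2) -> 39. No state change.
Op 3: write(P1, v1, 112). refcount(pp1)=2>1 -> COPY to pp3. 4 ppages; refcounts: pp0:2 pp1:1 pp2:2 pp3:1
Op 4: write(P1, v1, 197). refcount(pp3)=1 -> write in place. 4 ppages; refcounts: pp0:2 pp1:1 pp2:2 pp3:1
Op 5: write(P1, v0, 148). refcount(pp0)=2>1 -> COPY to pp4. 5 ppages; refcounts: pp0:1 pp1:1 pp2:2 pp3:1 pp4:1
Op 6: write(P1, v1, 170). refcount(pp3)=1 -> write in place. 5 ppages; refcounts: pp0:1 pp1:1 pp2:2 pp3:1 pp4:1
Op 7: write(P1, v0, 130). refcount(pp4)=1 -> write in place. 5 ppages; refcounts: pp0:1 pp1:1 pp2:2 pp3:1 pp4:1
Op 8: fork(P1) -> P2. 5 ppages; refcounts: pp0:1 pp1:1 pp2:3 pp3:2 pp4:2
Op 9: write(P0, v2, 141). refcount(pp2)=3>1 -> COPY to pp5. 6 ppages; refcounts: pp0:1 pp1:1 pp2:2 pp3:2 pp4:2 pp5:1

yes no yes no no yes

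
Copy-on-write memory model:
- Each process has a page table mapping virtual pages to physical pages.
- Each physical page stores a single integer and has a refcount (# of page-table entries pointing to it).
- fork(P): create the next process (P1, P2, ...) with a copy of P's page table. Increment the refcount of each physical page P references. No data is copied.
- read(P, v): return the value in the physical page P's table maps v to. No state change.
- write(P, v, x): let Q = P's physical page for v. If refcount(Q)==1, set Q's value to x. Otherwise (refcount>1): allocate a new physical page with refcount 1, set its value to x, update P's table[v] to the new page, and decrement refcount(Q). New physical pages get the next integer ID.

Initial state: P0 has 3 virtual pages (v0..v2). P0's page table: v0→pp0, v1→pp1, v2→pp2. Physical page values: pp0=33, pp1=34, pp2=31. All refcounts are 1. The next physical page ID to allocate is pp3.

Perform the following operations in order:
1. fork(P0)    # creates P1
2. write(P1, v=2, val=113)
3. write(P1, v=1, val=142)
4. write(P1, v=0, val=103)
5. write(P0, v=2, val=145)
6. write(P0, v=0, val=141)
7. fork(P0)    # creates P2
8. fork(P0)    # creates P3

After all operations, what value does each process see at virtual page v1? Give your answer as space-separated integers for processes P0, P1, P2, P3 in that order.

Answer: 34 142 34 34

Derivation:
Op 1: fork(P0) -> P1. 3 ppages; refcounts: pp0:2 pp1:2 pp2:2
Op 2: write(P1, v2, 113). refcount(pp2)=2>1 -> COPY to pp3. 4 ppages; refcounts: pp0:2 pp1:2 pp2:1 pp3:1
Op 3: write(P1, v1, 142). refcount(pp1)=2>1 -> COPY to pp4. 5 ppages; refcounts: pp0:2 pp1:1 pp2:1 pp3:1 pp4:1
Op 4: write(P1, v0, 103). refcount(pp0)=2>1 -> COPY to pp5. 6 ppages; refcounts: pp0:1 pp1:1 pp2:1 pp3:1 pp4:1 pp5:1
Op 5: write(P0, v2, 145). refcount(pp2)=1 -> write in place. 6 ppages; refcounts: pp0:1 pp1:1 pp2:1 pp3:1 pp4:1 pp5:1
Op 6: write(P0, v0, 141). refcount(pp0)=1 -> write in place. 6 ppages; refcounts: pp0:1 pp1:1 pp2:1 pp3:1 pp4:1 pp5:1
Op 7: fork(P0) -> P2. 6 ppages; refcounts: pp0:2 pp1:2 pp2:2 pp3:1 pp4:1 pp5:1
Op 8: fork(P0) -> P3. 6 ppages; refcounts: pp0:3 pp1:3 pp2:3 pp3:1 pp4:1 pp5:1
P0: v1 -> pp1 = 34
P1: v1 -> pp4 = 142
P2: v1 -> pp1 = 34
P3: v1 -> pp1 = 34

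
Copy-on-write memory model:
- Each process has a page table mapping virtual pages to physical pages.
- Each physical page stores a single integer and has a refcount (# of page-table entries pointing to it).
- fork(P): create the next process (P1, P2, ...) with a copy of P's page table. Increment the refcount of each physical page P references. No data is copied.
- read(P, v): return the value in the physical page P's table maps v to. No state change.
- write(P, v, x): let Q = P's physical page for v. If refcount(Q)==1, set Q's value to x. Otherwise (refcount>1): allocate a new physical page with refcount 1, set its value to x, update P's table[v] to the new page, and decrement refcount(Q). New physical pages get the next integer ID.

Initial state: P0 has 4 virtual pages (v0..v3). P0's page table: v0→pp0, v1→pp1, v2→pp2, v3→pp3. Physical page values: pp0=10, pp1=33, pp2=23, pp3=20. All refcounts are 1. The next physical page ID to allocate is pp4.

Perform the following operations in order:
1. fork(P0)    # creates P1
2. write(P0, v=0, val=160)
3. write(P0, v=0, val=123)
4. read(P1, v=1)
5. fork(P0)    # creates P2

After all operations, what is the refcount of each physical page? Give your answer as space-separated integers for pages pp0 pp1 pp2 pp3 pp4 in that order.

Op 1: fork(P0) -> P1. 4 ppages; refcounts: pp0:2 pp1:2 pp2:2 pp3:2
Op 2: write(P0, v0, 160). refcount(pp0)=2>1 -> COPY to pp4. 5 ppages; refcounts: pp0:1 pp1:2 pp2:2 pp3:2 pp4:1
Op 3: write(P0, v0, 123). refcount(pp4)=1 -> write in place. 5 ppages; refcounts: pp0:1 pp1:2 pp2:2 pp3:2 pp4:1
Op 4: read(P1, v1) -> 33. No state change.
Op 5: fork(P0) -> P2. 5 ppages; refcounts: pp0:1 pp1:3 pp2:3 pp3:3 pp4:2

Answer: 1 3 3 3 2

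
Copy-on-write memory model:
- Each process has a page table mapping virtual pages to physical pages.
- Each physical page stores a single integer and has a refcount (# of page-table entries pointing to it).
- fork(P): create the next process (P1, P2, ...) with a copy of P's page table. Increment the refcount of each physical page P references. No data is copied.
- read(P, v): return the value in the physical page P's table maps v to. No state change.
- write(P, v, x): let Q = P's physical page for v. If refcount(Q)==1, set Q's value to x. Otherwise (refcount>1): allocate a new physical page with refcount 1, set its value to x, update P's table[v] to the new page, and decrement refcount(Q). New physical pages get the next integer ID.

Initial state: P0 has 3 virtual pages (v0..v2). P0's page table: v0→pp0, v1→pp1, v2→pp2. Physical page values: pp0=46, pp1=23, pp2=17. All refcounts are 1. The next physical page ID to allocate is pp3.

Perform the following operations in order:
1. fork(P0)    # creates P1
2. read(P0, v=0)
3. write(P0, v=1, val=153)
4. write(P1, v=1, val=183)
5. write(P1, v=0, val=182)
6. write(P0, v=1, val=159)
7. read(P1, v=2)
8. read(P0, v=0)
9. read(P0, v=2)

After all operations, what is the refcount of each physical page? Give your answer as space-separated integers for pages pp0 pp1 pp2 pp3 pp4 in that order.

Op 1: fork(P0) -> P1. 3 ppages; refcounts: pp0:2 pp1:2 pp2:2
Op 2: read(P0, v0) -> 46. No state change.
Op 3: write(P0, v1, 153). refcount(pp1)=2>1 -> COPY to pp3. 4 ppages; refcounts: pp0:2 pp1:1 pp2:2 pp3:1
Op 4: write(P1, v1, 183). refcount(pp1)=1 -> write in place. 4 ppages; refcounts: pp0:2 pp1:1 pp2:2 pp3:1
Op 5: write(P1, v0, 182). refcount(pp0)=2>1 -> COPY to pp4. 5 ppages; refcounts: pp0:1 pp1:1 pp2:2 pp3:1 pp4:1
Op 6: write(P0, v1, 159). refcount(pp3)=1 -> write in place. 5 ppages; refcounts: pp0:1 pp1:1 pp2:2 pp3:1 pp4:1
Op 7: read(P1, v2) -> 17. No state change.
Op 8: read(P0, v0) -> 46. No state change.
Op 9: read(P0, v2) -> 17. No state change.

Answer: 1 1 2 1 1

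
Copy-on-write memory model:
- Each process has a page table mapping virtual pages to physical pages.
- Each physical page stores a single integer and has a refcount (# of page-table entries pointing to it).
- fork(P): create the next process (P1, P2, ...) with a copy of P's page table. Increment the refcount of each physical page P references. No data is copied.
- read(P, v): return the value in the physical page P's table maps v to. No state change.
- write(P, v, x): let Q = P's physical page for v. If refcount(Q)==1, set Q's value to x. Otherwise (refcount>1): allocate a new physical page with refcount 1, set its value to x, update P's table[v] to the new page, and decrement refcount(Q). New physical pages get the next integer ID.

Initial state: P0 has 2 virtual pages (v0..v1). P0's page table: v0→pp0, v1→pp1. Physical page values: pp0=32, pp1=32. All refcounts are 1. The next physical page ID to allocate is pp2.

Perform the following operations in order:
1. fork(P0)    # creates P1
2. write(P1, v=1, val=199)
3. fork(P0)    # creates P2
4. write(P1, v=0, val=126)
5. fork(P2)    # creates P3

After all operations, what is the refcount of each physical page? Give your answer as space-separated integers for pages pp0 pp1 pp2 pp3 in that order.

Answer: 3 3 1 1

Derivation:
Op 1: fork(P0) -> P1. 2 ppages; refcounts: pp0:2 pp1:2
Op 2: write(P1, v1, 199). refcount(pp1)=2>1 -> COPY to pp2. 3 ppages; refcounts: pp0:2 pp1:1 pp2:1
Op 3: fork(P0) -> P2. 3 ppages; refcounts: pp0:3 pp1:2 pp2:1
Op 4: write(P1, v0, 126). refcount(pp0)=3>1 -> COPY to pp3. 4 ppages; refcounts: pp0:2 pp1:2 pp2:1 pp3:1
Op 5: fork(P2) -> P3. 4 ppages; refcounts: pp0:3 pp1:3 pp2:1 pp3:1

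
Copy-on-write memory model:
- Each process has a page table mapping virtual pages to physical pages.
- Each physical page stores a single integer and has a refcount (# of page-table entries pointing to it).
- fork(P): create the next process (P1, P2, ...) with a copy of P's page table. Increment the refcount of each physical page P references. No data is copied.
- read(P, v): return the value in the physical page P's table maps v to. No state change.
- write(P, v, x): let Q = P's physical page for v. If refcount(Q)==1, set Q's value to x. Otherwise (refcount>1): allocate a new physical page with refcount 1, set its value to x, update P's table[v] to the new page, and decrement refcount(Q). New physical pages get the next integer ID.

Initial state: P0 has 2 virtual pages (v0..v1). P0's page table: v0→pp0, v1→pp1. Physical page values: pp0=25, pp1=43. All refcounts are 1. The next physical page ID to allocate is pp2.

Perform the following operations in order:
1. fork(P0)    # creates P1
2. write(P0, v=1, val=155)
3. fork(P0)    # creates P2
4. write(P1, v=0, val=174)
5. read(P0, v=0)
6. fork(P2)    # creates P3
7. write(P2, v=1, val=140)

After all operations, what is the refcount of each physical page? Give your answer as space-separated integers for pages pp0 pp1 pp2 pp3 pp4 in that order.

Answer: 3 1 2 1 1

Derivation:
Op 1: fork(P0) -> P1. 2 ppages; refcounts: pp0:2 pp1:2
Op 2: write(P0, v1, 155). refcount(pp1)=2>1 -> COPY to pp2. 3 ppages; refcounts: pp0:2 pp1:1 pp2:1
Op 3: fork(P0) -> P2. 3 ppages; refcounts: pp0:3 pp1:1 pp2:2
Op 4: write(P1, v0, 174). refcount(pp0)=3>1 -> COPY to pp3. 4 ppages; refcounts: pp0:2 pp1:1 pp2:2 pp3:1
Op 5: read(P0, v0) -> 25. No state change.
Op 6: fork(P2) -> P3. 4 ppages; refcounts: pp0:3 pp1:1 pp2:3 pp3:1
Op 7: write(P2, v1, 140). refcount(pp2)=3>1 -> COPY to pp4. 5 ppages; refcounts: pp0:3 pp1:1 pp2:2 pp3:1 pp4:1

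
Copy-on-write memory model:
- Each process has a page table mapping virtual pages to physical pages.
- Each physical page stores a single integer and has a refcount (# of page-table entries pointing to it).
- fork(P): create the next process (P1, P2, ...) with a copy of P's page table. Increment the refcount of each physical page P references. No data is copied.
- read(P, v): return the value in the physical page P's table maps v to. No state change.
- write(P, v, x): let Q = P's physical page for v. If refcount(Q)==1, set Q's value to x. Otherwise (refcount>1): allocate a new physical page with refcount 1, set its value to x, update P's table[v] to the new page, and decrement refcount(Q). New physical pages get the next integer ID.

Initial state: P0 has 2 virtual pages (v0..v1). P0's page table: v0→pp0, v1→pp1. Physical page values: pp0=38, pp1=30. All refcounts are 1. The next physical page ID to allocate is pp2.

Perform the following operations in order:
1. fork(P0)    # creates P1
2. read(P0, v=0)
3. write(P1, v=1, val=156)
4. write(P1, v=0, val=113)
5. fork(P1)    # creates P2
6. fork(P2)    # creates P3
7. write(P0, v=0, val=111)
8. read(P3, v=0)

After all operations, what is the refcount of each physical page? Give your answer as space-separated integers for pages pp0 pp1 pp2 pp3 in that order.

Op 1: fork(P0) -> P1. 2 ppages; refcounts: pp0:2 pp1:2
Op 2: read(P0, v0) -> 38. No state change.
Op 3: write(P1, v1, 156). refcount(pp1)=2>1 -> COPY to pp2. 3 ppages; refcounts: pp0:2 pp1:1 pp2:1
Op 4: write(P1, v0, 113). refcount(pp0)=2>1 -> COPY to pp3. 4 ppages; refcounts: pp0:1 pp1:1 pp2:1 pp3:1
Op 5: fork(P1) -> P2. 4 ppages; refcounts: pp0:1 pp1:1 pp2:2 pp3:2
Op 6: fork(P2) -> P3. 4 ppages; refcounts: pp0:1 pp1:1 pp2:3 pp3:3
Op 7: write(P0, v0, 111). refcount(pp0)=1 -> write in place. 4 ppages; refcounts: pp0:1 pp1:1 pp2:3 pp3:3
Op 8: read(P3, v0) -> 113. No state change.

Answer: 1 1 3 3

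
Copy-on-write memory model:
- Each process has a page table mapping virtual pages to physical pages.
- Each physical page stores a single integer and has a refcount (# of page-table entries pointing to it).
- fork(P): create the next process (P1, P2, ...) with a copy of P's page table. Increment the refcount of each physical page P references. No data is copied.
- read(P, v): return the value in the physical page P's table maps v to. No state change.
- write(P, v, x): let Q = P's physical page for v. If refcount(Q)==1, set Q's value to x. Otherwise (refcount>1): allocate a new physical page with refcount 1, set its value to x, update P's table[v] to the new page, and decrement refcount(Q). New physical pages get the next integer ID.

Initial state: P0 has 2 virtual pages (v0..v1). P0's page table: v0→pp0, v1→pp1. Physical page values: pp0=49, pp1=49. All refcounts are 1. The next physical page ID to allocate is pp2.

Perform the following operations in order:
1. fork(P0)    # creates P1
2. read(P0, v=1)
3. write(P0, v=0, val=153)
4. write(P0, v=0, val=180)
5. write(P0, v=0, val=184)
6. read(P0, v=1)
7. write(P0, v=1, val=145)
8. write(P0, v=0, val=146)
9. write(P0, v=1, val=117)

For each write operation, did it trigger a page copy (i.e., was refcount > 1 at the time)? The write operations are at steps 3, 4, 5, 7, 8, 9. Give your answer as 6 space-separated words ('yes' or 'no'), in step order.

Op 1: fork(P0) -> P1. 2 ppages; refcounts: pp0:2 pp1:2
Op 2: read(P0, v1) -> 49. No state change.
Op 3: write(P0, v0, 153). refcount(pp0)=2>1 -> COPY to pp2. 3 ppages; refcounts: pp0:1 pp1:2 pp2:1
Op 4: write(P0, v0, 180). refcount(pp2)=1 -> write in place. 3 ppages; refcounts: pp0:1 pp1:2 pp2:1
Op 5: write(P0, v0, 184). refcount(pp2)=1 -> write in place. 3 ppages; refcounts: pp0:1 pp1:2 pp2:1
Op 6: read(P0, v1) -> 49. No state change.
Op 7: write(P0, v1, 145). refcount(pp1)=2>1 -> COPY to pp3. 4 ppages; refcounts: pp0:1 pp1:1 pp2:1 pp3:1
Op 8: write(P0, v0, 146). refcount(pp2)=1 -> write in place. 4 ppages; refcounts: pp0:1 pp1:1 pp2:1 pp3:1
Op 9: write(P0, v1, 117). refcount(pp3)=1 -> write in place. 4 ppages; refcounts: pp0:1 pp1:1 pp2:1 pp3:1

yes no no yes no no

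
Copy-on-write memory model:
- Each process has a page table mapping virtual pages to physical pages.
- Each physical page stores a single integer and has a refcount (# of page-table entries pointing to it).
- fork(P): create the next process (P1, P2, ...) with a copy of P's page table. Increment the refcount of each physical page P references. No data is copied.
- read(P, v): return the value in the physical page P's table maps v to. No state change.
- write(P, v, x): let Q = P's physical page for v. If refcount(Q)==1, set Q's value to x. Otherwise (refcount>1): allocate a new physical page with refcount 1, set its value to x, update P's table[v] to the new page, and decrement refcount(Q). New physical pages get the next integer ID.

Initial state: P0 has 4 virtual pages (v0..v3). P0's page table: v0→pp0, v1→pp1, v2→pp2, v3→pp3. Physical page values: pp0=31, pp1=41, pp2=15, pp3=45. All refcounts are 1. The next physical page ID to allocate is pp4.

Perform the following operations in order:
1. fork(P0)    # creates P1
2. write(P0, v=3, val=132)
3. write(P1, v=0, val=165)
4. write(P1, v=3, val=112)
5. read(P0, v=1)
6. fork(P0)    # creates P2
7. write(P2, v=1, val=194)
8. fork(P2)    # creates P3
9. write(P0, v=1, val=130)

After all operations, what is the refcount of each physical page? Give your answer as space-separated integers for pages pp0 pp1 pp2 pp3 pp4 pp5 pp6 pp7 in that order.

Op 1: fork(P0) -> P1. 4 ppages; refcounts: pp0:2 pp1:2 pp2:2 pp3:2
Op 2: write(P0, v3, 132). refcount(pp3)=2>1 -> COPY to pp4. 5 ppages; refcounts: pp0:2 pp1:2 pp2:2 pp3:1 pp4:1
Op 3: write(P1, v0, 165). refcount(pp0)=2>1 -> COPY to pp5. 6 ppages; refcounts: pp0:1 pp1:2 pp2:2 pp3:1 pp4:1 pp5:1
Op 4: write(P1, v3, 112). refcount(pp3)=1 -> write in place. 6 ppages; refcounts: pp0:1 pp1:2 pp2:2 pp3:1 pp4:1 pp5:1
Op 5: read(P0, v1) -> 41. No state change.
Op 6: fork(P0) -> P2. 6 ppages; refcounts: pp0:2 pp1:3 pp2:3 pp3:1 pp4:2 pp5:1
Op 7: write(P2, v1, 194). refcount(pp1)=3>1 -> COPY to pp6. 7 ppages; refcounts: pp0:2 pp1:2 pp2:3 pp3:1 pp4:2 pp5:1 pp6:1
Op 8: fork(P2) -> P3. 7 ppages; refcounts: pp0:3 pp1:2 pp2:4 pp3:1 pp4:3 pp5:1 pp6:2
Op 9: write(P0, v1, 130). refcount(pp1)=2>1 -> COPY to pp7. 8 ppages; refcounts: pp0:3 pp1:1 pp2:4 pp3:1 pp4:3 pp5:1 pp6:2 pp7:1

Answer: 3 1 4 1 3 1 2 1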